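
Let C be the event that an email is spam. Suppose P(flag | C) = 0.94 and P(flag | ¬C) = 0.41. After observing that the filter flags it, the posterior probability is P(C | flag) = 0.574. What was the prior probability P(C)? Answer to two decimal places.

Bayes' rule in odds form gives O(C|E) = O(C)·[P(E|C)/P(E|¬C)], hence O(C) = O(C|E)/LR.
Posterior odds = 0.574/(1−0.574) = 1.3474. LR = 0.94/0.41 = 2.2927.
Prior odds = 1.3474/2.2927 = 0.5877, so P(C) = 0.5877/(1+0.5877) ≈ 0.37.

P(C) = 0.37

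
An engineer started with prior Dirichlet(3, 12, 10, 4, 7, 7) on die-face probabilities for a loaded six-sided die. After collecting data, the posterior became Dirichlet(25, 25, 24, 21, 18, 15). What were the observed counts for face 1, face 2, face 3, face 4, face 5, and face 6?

counts (22, 13, 14, 17, 11, 8)

For a Dirichlet(α) prior with multinomial counts c, the posterior is Dirichlet(α + c) componentwise.
Counts are posterior − prior componentwise: 25−3=22, 25−12=13, 24−10=14, 21−4=17, 18−7=11, 15−7=8.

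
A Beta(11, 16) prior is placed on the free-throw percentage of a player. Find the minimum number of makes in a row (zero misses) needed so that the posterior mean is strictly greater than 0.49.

After k makes and 0 misses the posterior is Beta(11+k, 16), with mean (11+k)/(11+16+k).
Set (11+k)/(27+k) > 0.49 and solve: k > (0.49·27 − 11)/(1 − 0.49) = 4.373.
The smallest integer exceeding 4.373 is 5, and checking k=5: (16)/(32) = 0.5000 > 0.49.

k = 5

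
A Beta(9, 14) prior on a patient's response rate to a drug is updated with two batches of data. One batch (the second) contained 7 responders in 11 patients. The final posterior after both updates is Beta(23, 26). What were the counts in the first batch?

7 responders and 8 non-responders

Sequential conjugate updates are equivalent to a single update on the pooled data, so total successes = posterior α − prior α and total failures = posterior β − prior β.
Total across both batches: 23−9=14 responders, 26−14=12 non-responders.
Subtract the second batch: 14−7=7 responders and 12−4=8 non-responders.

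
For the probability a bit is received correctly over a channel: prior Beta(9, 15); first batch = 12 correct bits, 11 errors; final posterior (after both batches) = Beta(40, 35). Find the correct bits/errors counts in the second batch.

Because Beta–binomial updating is additive in the counts, the combined data contributed (α_post−α_prior, β_post−β_prior) successes and failures.
Total across both batches: 40−9=31 correct bits, 35−15=20 errors.
Subtract the first batch: 31−12=19 correct bits and 20−11=9 errors.

19 correct bits and 9 errors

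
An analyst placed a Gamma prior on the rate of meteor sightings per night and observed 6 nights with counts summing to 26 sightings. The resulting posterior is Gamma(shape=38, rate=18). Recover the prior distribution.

Gamma–Poisson conjugacy: posterior shape = α + Σxᵢ, posterior rate = β + n.
So α = 38 − 26 = 12 and β = 18 − 6 = 12.

Gamma(shape=12, rate=12)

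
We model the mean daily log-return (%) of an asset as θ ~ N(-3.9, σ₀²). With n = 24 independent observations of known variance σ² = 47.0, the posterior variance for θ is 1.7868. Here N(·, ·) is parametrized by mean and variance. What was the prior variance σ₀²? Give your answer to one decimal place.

Posterior precision equals prior precision plus data precision: 1/σ_n² = 1/σ₀² + n/σ².
So 1/σ₀² = 1/1.7868 − 24/47.0 = 0.559660 − 0.510638 = 0.049022.
Hence σ₀² = 1/0.049022 ≈ 20.4.

σ₀² = 20.4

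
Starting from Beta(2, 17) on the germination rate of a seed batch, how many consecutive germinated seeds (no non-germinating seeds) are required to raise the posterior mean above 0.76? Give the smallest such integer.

After k germinated seeds and 0 non-germinating seeds the posterior is Beta(2+k, 17), with mean (2+k)/(2+17+k).
Set (2+k)/(19+k) > 0.76 and solve: k > (0.76·19 − 2)/(1 − 0.76) = 51.833.
The smallest integer exceeding 51.833 is 52.

k = 52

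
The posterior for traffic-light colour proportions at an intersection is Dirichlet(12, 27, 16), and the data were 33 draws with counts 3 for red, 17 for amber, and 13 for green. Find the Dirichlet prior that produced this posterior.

For a Dirichlet(α) prior with multinomial counts c, the posterior is Dirichlet(α + c) componentwise.
Subtract each count from the matching posterior parameter: 12−3=9, 27−17=10, 16−13=3.

Dirichlet(9, 10, 3)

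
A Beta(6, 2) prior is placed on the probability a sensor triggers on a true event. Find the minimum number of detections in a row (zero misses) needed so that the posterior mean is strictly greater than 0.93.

After k detections and 0 misses the posterior is Beta(6+k, 2), with mean (6+k)/(6+2+k).
Set (6+k)/(8+k) > 0.93 and solve: k > (0.93·8 − 6)/(1 − 0.93) = 20.571.
The smallest integer exceeding 20.571 is 21.

k = 21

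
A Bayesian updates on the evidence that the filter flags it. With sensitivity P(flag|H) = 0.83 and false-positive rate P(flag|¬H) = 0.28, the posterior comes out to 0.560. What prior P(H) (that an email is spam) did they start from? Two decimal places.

In odds form, posterior odds = prior odds × likelihood ratio, so prior odds = posterior odds ÷ LR.
Posterior odds = 0.560/(1−0.560) = 1.2727. LR = 0.83/0.28 = 2.9643.
Prior odds = 1.2727/2.9643 = 0.4293, so P(H) = 0.4293/(1+0.4293) ≈ 0.30.

P(H) = 0.30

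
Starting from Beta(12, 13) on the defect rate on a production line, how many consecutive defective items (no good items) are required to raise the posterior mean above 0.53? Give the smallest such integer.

After k defective items and 0 good items the posterior is Beta(12+k, 13), with mean (12+k)/(12+13+k).
Set (12+k)/(25+k) > 0.53 and solve: k > (0.53·25 − 12)/(1 − 0.53) = 2.660.
The smallest integer exceeding 2.660 is 3.

k = 3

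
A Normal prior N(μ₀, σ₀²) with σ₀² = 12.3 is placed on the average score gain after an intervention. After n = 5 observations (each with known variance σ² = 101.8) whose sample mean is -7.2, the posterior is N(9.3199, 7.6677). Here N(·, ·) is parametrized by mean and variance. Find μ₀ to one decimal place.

The posterior mean is a precision-weighted average: μ_n = (τ₀μ₀ + τ_data·x̄)/(τ₀+τ_data), with τ₀=1/σ₀² and τ_data=n/σ².
Here τ₀ = 1/12.3 = 0.081301 and τ_data = 5/101.8 = 0.049116, so τ_n = 0.130417.
Rearranging for μ₀: μ₀ = (μ_n·τ_n − τ_data·x̄)/τ₀ = (9.3199·0.130417 − 0.049116·-7.2) / 0.081301 = 1.569109/0.081301 ≈ 19.3.

μ₀ = 19.3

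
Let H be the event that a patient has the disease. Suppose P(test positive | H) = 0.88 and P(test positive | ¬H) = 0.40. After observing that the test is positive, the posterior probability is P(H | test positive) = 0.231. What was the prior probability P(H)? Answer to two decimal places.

P(H) = 0.12

In odds form, posterior odds = prior odds × likelihood ratio, so prior odds = posterior odds ÷ LR.
Posterior odds = 0.231/(1−0.231) = 0.3004. LR = 0.88/0.40 = 2.2000.
Prior odds = 0.3004/2.2000 = 0.1365, so P(H) = 0.1365/(1+0.1365) ≈ 0.12.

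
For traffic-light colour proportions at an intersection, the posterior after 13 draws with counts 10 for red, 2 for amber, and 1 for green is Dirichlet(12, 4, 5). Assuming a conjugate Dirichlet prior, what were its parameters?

For a Dirichlet(α) prior with multinomial counts c, the posterior is Dirichlet(α + c) componentwise.
Subtract each count from the matching posterior parameter: 12−10=2, 4−2=2, 5−1=4.

Dirichlet(2, 2, 4)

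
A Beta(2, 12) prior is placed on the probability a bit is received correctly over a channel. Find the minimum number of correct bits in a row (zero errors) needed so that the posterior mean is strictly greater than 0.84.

k = 62

After k correct bits and 0 errors the posterior is Beta(2+k, 12), with mean (2+k)/(2+12+k).
Set (2+k)/(14+k) > 0.84 and solve: k > (0.84·14 − 2)/(1 − 0.84) = 61.000.
The smallest integer exceeding 61.000 is 62.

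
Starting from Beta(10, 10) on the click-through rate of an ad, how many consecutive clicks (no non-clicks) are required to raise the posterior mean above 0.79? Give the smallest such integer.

After k clicks and 0 non-clicks the posterior is Beta(10+k, 10), with mean (10+k)/(10+10+k).
Set (10+k)/(20+k) > 0.79 and solve: k > (0.79·20 − 10)/(1 − 0.79) = 27.619.
The smallest integer exceeding 27.619 is 28.

k = 28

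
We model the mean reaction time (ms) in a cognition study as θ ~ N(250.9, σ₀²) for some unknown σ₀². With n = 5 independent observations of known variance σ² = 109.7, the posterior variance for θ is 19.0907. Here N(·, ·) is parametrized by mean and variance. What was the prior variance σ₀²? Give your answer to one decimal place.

σ₀² = 147.0

For the Normal–Normal model with known σ², precisions add: τ_n = τ₀ + n/σ².
So 1/σ₀² = 1/19.0907 − 5/109.7 = 0.052382 − 0.045579 = 0.006803.
Hence σ₀² = 1/0.006803 ≈ 147.0.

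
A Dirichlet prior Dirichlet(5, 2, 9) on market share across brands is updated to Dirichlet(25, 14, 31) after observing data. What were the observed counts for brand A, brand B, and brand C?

For a Dirichlet(α) prior with multinomial counts c, the posterior is Dirichlet(α + c) componentwise.
Counts are posterior − prior componentwise: 25−5=20, 14−2=12, 31−9=22.

counts (20, 12, 22)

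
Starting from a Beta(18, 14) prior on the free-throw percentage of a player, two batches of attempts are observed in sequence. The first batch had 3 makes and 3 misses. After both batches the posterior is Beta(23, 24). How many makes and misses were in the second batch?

2 makes and 7 misses

Because Beta–binomial updating is additive in the counts, the combined data contributed (α_post−α_prior, β_post−β_prior) successes and failures.
Total across both batches: 23−18=5 makes, 24−14=10 misses.
Subtract the first batch: 5−3=2 makes and 10−3=7 misses.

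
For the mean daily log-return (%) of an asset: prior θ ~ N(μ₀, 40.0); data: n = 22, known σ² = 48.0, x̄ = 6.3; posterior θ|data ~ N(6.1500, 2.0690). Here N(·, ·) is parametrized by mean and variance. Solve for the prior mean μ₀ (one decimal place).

With known observation variance, the Normal–Normal posterior has precision τ_n = τ₀ + n/σ² and mean μ_n = (τ₀μ₀ + (n/σ²)x̄)/τ_n.
Here τ₀ = 1/40.0 = 0.025000 and τ_data = 22/48.0 = 0.458333, so τ_n = 0.483333.
Rearranging for μ₀: μ₀ = (μ_n·τ_n − τ_data·x̄)/τ₀ = (6.1500·0.483333 − 0.458333·6.3) / 0.025000 = 0.085000/0.025000 ≈ 3.4.

μ₀ = 3.4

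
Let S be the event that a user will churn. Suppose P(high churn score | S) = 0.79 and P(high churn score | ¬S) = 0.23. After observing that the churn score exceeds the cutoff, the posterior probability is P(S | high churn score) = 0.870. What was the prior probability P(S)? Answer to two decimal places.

In odds form, posterior odds = prior odds × likelihood ratio, so prior odds = posterior odds ÷ LR.
Posterior odds = 0.870/(1−0.870) = 6.6923. LR = 0.79/0.23 = 3.4348.
Prior odds = 6.6923/3.4348 = 1.9484, so P(S) = 1.9484/(1+1.9484) ≈ 0.66.

P(S) = 0.66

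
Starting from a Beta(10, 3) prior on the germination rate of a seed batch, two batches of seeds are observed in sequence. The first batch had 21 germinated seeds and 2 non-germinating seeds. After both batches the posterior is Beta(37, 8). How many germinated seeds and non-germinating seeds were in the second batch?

6 germinated seeds and 3 non-germinating seeds

Sequential conjugate updates are equivalent to a single update on the pooled data, so total successes = posterior α − prior α and total failures = posterior β − prior β.
Total across both batches: 37−10=27 germinated seeds, 8−3=5 non-germinating seeds.
Subtract the first batch: 27−21=6 germinated seeds and 5−2=3 non-germinating seeds.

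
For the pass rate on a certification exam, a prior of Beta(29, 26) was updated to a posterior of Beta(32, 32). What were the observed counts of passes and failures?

A Beta(a, b) prior with s successes and f failures in binomial data gives a Beta(a+s, b+f) posterior.
So s = 32 − 29 = 3 and f = 32 − 26 = 6.

3 passes and 6 failures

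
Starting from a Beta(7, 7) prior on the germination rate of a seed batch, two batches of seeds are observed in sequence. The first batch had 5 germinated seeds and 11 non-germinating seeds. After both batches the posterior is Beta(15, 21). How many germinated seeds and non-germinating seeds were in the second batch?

3 germinated seeds and 3 non-germinating seeds

Because Beta–binomial updating is additive in the counts, the combined data contributed (α_post−α_prior, β_post−β_prior) successes and failures.
Total across both batches: 15−7=8 germinated seeds, 21−7=14 non-germinating seeds.
Subtract the first batch: 8−5=3 germinated seeds and 14−11=3 non-germinating seeds.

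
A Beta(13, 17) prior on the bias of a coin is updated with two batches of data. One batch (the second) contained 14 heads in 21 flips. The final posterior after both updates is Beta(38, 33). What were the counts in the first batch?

Sequential conjugate updates are equivalent to a single update on the pooled data, so total successes = posterior α − prior α and total failures = posterior β − prior β.
Total across both batches: 38−13=25 heads, 33−17=16 tails.
Subtract the second batch: 25−14=11 heads and 16−7=9 tails.

11 heads and 9 tails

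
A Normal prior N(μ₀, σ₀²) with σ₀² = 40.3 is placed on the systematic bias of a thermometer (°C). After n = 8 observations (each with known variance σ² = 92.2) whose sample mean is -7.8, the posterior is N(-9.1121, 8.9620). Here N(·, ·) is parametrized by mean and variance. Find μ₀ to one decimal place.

μ₀ = -13.7

The posterior mean is a precision-weighted average: μ_n = (τ₀μ₀ + τ_data·x̄)/(τ₀+τ_data), with τ₀=1/σ₀² and τ_data=n/σ².
Here τ₀ = 1/40.3 = 0.024814 and τ_data = 8/92.2 = 0.086768, so τ_n = 0.111582.
Rearranging for μ₀: μ₀ = (μ_n·τ_n − τ_data·x̄)/τ₀ = (-9.1121·0.111582 − 0.086768·-7.8) / 0.024814 = -0.339956/0.024814 ≈ -13.7.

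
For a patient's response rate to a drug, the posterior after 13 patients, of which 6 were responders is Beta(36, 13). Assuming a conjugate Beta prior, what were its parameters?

Under Beta–binomial conjugacy the posterior parameters are (α+s, β+f).
So α = 36 − 6 = 30 and β = 13 − 7 = 6.

Beta(30, 6)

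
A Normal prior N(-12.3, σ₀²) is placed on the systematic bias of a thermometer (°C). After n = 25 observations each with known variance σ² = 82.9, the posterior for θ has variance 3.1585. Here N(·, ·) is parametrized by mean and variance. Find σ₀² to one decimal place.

For the Normal–Normal model with known σ², precisions add: τ_n = τ₀ + n/σ².
So 1/σ₀² = 1/3.1585 − 25/82.9 = 0.316606 − 0.301568 = 0.015038.
Hence σ₀² = 1/0.015038 ≈ 66.5.

σ₀² = 66.5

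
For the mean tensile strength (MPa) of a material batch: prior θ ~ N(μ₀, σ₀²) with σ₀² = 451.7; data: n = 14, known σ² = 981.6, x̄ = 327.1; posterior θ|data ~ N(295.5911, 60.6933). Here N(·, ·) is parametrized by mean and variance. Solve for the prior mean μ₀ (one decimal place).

The posterior mean is a precision-weighted average: μ_n = (τ₀μ₀ + τ_data·x̄)/(τ₀+τ_data), with τ₀=1/σ₀² and τ_data=n/σ².
Here τ₀ = 1/451.7 = 0.002214 and τ_data = 14/981.6 = 0.014262, so τ_n = 0.016476.
Rearranging for μ₀: μ₀ = (μ_n·τ_n − τ_data·x̄)/τ₀ = (295.5911·0.016476 − 0.014262·327.1) / 0.002214 = 0.205059/0.002214 ≈ 92.6.

μ₀ = 92.6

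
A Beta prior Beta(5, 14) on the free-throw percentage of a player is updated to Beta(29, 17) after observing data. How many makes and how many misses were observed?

Beta is conjugate to the binomial likelihood: posterior = Beta(a+s, b+f).
So s = 29 − 5 = 24 and f = 17 − 14 = 3.

24 makes and 3 misses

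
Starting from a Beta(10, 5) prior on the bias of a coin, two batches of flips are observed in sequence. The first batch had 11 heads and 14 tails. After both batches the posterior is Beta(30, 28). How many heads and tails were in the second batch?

9 heads and 9 tails

Sequential conjugate updates are equivalent to a single update on the pooled data, so total successes = posterior α − prior α and total failures = posterior β − prior β.
Total across both batches: 30−10=20 heads, 28−5=23 tails.
Subtract the first batch: 20−11=9 heads and 23−14=9 tails.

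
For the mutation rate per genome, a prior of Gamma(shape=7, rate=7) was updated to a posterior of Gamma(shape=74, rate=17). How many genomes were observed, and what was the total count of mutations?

Gamma–Poisson conjugacy: posterior shape = α + Σxᵢ, posterior rate = β + n.
Matching: Σxᵢ = 74 − 7 = 67 and n = 17 − 7 = 10.

n = 10 genomes with total 67 mutations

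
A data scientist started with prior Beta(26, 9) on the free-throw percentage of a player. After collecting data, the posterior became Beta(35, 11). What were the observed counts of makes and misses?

9 makes and 2 misses

A Beta(α, β) prior with s successes and f failures in binomial data gives a Beta(α+s, β+f) posterior.
Match parameters: s=35−26=9, f=11−9=2.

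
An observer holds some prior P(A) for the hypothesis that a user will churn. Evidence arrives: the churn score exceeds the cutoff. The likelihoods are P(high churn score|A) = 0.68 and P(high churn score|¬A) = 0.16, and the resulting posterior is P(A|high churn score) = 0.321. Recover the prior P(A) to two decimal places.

P(A) = 0.10

In odds form, posterior odds = prior odds × likelihood ratio, so prior odds = posterior odds ÷ LR.
Posterior odds = 0.321/(1−0.321) = 0.4728. LR = 0.68/0.16 = 4.2500.
Prior odds = 0.4728/4.2500 = 0.1112, so P(A) = 0.1112/(1+0.1112) ≈ 0.10.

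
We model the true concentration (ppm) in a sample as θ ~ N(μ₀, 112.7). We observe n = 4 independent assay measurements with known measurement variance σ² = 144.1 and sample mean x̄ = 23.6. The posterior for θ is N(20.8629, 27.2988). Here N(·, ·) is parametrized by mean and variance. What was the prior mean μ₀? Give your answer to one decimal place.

μ₀ = 12.3

The posterior mean is a precision-weighted average: μ_n = (τ₀μ₀ + τ_data·x̄)/(τ₀+τ_data), with τ₀=1/σ₀² and τ_data=n/σ².
Here τ₀ = 1/112.7 = 0.008873 and τ_data = 4/144.1 = 0.027759, so τ_n = 0.036632.
Rearranging for μ₀: μ₀ = (μ_n·τ_n − τ_data·x̄)/τ₀ = (20.8629·0.036632 − 0.027759·23.6) / 0.008873 = 0.109137/0.008873 ≈ 12.3.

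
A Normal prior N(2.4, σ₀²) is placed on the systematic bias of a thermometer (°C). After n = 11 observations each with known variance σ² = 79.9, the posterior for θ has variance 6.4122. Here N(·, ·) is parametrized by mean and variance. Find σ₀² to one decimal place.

Posterior precision equals prior precision plus data precision: 1/σ_n² = 1/σ₀² + n/σ².
So 1/σ₀² = 1/6.4122 − 11/79.9 = 0.155953 − 0.137672 = 0.018281.
Hence σ₀² = 1/0.018281 ≈ 54.7.

σ₀² = 54.7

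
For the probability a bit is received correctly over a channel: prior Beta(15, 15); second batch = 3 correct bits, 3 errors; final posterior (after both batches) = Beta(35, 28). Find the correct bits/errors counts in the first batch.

Sequential conjugate updates are equivalent to a single update on the pooled data, so total successes = posterior α − prior α and total failures = posterior β − prior β.
Total across both batches: 35−15=20 correct bits, 28−15=13 errors.
Subtract the second batch: 20−3=17 correct bits and 13−3=10 errors.

17 correct bits and 10 errors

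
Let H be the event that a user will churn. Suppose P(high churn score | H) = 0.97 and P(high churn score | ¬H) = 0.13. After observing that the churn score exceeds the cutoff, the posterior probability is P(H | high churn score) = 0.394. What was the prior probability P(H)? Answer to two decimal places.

In odds form, posterior odds = prior odds × likelihood ratio, so prior odds = posterior odds ÷ LR.
Posterior odds = 0.394/(1−0.394) = 0.6502. LR = 0.97/0.13 = 7.4615.
Prior odds = 0.6502/7.4615 = 0.0871, so P(H) = 0.0871/(1+0.0871) ≈ 0.08.

P(H) = 0.08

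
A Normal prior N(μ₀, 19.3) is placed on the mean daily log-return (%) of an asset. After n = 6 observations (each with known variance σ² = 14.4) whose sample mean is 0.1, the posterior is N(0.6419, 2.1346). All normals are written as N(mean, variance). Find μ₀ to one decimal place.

The posterior mean is a precision-weighted average: μ_n = (τ₀μ₀ + τ_data·x̄)/(τ₀+τ_data), with τ₀=1/σ₀² and τ_data=n/σ².
Here τ₀ = 1/19.3 = 0.051813 and τ_data = 6/14.4 = 0.416667, so τ_n = 0.468480.
Rearranging for μ₀: μ₀ = (μ_n·τ_n − τ_data·x̄)/τ₀ = (0.6419·0.468480 − 0.416667·0.1) / 0.051813 = 0.259051/0.051813 ≈ 5.0.

μ₀ = 5.0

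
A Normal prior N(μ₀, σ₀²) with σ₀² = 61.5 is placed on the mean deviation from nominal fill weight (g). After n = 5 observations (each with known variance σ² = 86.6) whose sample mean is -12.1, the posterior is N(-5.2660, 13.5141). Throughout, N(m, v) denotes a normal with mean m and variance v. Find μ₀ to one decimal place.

μ₀ = 19.0

With known observation variance, the Normal–Normal posterior has precision τ_n = τ₀ + n/σ² and mean μ_n = (τ₀μ₀ + (n/σ²)x̄)/τ_n.
Here τ₀ = 1/61.5 = 0.016260 and τ_data = 5/86.6 = 0.057737, so τ_n = 0.073997.
Rearranging for μ₀: μ₀ = (μ_n·τ_n − τ_data·x̄)/τ₀ = (-5.2660·0.073997 − 0.057737·-12.1) / 0.016260 = 0.308949/0.016260 ≈ 19.0.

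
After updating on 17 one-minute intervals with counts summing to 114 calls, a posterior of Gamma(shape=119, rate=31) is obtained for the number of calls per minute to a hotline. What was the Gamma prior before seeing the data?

Gamma(shape=5, rate=14)

A Gamma(α, β) prior (rate parametrization) on a Poisson rate with n observations summing to S gives posterior Gamma(α+S, β+n).
So α = 119 − 114 = 5 and β = 31 − 17 = 14.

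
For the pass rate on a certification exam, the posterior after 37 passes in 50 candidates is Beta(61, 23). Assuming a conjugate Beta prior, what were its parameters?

Beta(24, 10)

A Beta(α, β) prior with s successes and f failures in binomial data gives a Beta(α+s, β+f) posterior.
Subtract the data counts: 61−37=24, 23−13=10.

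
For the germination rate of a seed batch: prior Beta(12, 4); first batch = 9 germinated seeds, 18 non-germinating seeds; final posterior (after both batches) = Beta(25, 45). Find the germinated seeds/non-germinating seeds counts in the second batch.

4 germinated seeds and 23 non-germinating seeds

Because Beta–binomial updating is additive in the counts, the combined data contributed (α_post−α_prior, β_post−β_prior) successes and failures.
Total across both batches: 25−12=13 germinated seeds, 45−4=41 non-germinating seeds.
Subtract the first batch: 13−9=4 germinated seeds and 41−18=23 non-germinating seeds.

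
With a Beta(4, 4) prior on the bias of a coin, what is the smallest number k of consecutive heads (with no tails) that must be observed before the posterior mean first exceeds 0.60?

k = 3

After k heads and 0 tails the posterior is Beta(4+k, 4), with mean (4+k)/(4+4+k).
Set (4+k)/(8+k) > 0.60 and solve: k > (0.60·8 − 4)/(1 − 0.60) = 2.000.
The smallest integer exceeding 2.000 is 3.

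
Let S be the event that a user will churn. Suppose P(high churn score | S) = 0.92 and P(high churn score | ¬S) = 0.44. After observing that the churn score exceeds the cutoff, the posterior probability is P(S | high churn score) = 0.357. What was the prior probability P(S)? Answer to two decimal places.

In odds form, posterior odds = prior odds × likelihood ratio, so prior odds = posterior odds ÷ LR.
Posterior odds = 0.357/(1−0.357) = 0.5552. LR = 0.92/0.44 = 2.0909.
Prior odds = 0.5552/2.0909 = 0.2655, so P(S) = 0.2655/(1+0.2655) ≈ 0.21.

P(S) = 0.21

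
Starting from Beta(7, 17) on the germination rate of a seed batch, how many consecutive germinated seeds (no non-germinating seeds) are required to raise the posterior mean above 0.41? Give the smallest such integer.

k = 5

After k germinated seeds and 0 non-germinating seeds the posterior is Beta(7+k, 17), with mean (7+k)/(7+17+k).
Set (7+k)/(24+k) > 0.41 and solve: k > (0.41·24 − 7)/(1 − 0.41) = 4.814.
The smallest integer exceeding 4.814 is 5, and checking k=5: (12)/(29) = 0.4138 > 0.41.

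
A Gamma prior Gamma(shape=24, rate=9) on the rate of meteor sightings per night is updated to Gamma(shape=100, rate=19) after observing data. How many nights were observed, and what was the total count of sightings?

n = 10 nights with total 76 sightings

A Gamma(α, β) prior (rate parametrization) on a Poisson rate with n observations summing to S gives posterior Gamma(α+S, β+n).
Matching: Σxᵢ = 100 − 24 = 76 and n = 19 − 9 = 10.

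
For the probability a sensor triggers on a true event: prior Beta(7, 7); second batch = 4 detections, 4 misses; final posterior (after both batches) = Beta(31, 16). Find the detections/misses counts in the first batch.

20 detections and 5 misses

Because Beta–binomial updating is additive in the counts, the combined data contributed (α_post−α_prior, β_post−β_prior) successes and failures.
Total across both batches: 31−7=24 detections, 16−7=9 misses.
Subtract the second batch: 24−4=20 detections and 9−4=5 misses.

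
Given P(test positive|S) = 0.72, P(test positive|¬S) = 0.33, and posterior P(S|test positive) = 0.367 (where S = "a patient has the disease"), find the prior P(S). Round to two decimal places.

P(S) = 0.21

Bayes' rule in odds form gives O(S|E) = O(S)·[P(E|S)/P(E|¬S)], hence O(S) = O(S|E)/LR.
Posterior odds = 0.367/(1−0.367) = 0.5798. LR = 0.72/0.33 = 2.1818.
Prior odds = 0.5798/2.1818 = 0.2657, so P(S) = 0.2657/(1+0.2657) ≈ 0.21.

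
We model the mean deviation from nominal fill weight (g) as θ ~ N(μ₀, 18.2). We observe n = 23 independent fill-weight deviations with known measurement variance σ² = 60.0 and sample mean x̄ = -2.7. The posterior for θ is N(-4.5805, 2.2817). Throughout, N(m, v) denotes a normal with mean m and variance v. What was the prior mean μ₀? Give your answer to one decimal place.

The posterior mean is a precision-weighted average: μ_n = (τ₀μ₀ + τ_data·x̄)/(τ₀+τ_data), with τ₀=1/σ₀² and τ_data=n/σ².
Here τ₀ = 1/18.2 = 0.054945 and τ_data = 23/60.0 = 0.383333, so τ_n = 0.438278.
Rearranging for μ₀: μ₀ = (μ_n·τ_n − τ_data·x̄)/τ₀ = (-4.5805·0.438278 − 0.383333·-2.7) / 0.054945 = -0.972533/0.054945 ≈ -17.7.

μ₀ = -17.7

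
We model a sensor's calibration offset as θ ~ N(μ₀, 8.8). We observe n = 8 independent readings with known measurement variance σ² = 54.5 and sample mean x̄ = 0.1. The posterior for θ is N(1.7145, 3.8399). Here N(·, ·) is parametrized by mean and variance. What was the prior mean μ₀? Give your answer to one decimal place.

μ₀ = 3.8

With known observation variance, the Normal–Normal posterior has precision τ_n = τ₀ + n/σ² and mean μ_n = (τ₀μ₀ + (n/σ²)x̄)/τ_n.
Here τ₀ = 1/8.8 = 0.113636 and τ_data = 8/54.5 = 0.146789, so τ_n = 0.260425.
Rearranging for μ₀: μ₀ = (μ_n·τ_n − τ_data·x̄)/τ₀ = (1.7145·0.260425 − 0.146789·0.1) / 0.113636 = 0.431820/0.113636 ≈ 3.8.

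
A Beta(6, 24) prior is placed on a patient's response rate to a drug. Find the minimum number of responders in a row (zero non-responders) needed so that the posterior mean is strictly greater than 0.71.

After k responders and 0 non-responders the posterior is Beta(6+k, 24), with mean (6+k)/(6+24+k).
Set (6+k)/(30+k) > 0.71 and solve: k > (0.71·30 − 6)/(1 − 0.71) = 52.759.
The smallest integer exceeding 52.759 is 53.

k = 53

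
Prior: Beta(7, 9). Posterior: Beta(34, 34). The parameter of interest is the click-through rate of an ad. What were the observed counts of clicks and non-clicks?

27 clicks and 25 non-clicks

Beta is conjugate to the binomial likelihood: posterior = Beta(a+s, b+f).
Match parameters: s=34−7=27, f=34−9=25.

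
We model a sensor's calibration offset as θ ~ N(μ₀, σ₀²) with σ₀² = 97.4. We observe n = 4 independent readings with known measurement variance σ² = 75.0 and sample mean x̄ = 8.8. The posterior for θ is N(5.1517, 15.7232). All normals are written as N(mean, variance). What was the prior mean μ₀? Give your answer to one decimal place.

With known observation variance, the Normal–Normal posterior has precision τ_n = τ₀ + n/σ² and mean μ_n = (τ₀μ₀ + (n/σ²)x̄)/τ_n.
Here τ₀ = 1/97.4 = 0.010267 and τ_data = 4/75.0 = 0.053333, so τ_n = 0.063600.
Rearranging for μ₀: μ₀ = (μ_n·τ_n − τ_data·x̄)/τ₀ = (5.1517·0.063600 − 0.053333·8.8) / 0.010267 = -0.141682/0.010267 ≈ -13.8.

μ₀ = -13.8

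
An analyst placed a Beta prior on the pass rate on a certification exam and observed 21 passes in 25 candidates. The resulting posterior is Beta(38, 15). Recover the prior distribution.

Under Beta–binomial conjugacy the posterior parameters are (α+s, β+f).
Subtract the data counts: 38−21=17, 15−4=11.

Beta(17, 11)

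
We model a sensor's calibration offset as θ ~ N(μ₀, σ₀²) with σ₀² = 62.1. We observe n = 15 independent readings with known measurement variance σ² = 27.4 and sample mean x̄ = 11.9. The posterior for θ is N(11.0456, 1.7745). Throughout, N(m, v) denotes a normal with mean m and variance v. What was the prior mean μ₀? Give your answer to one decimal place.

μ₀ = -18.0

With known observation variance, the Normal–Normal posterior has precision τ_n = τ₀ + n/σ² and mean μ_n = (τ₀μ₀ + (n/σ²)x̄)/τ_n.
Here τ₀ = 1/62.1 = 0.016103 and τ_data = 15/27.4 = 0.547445, so τ_n = 0.563548.
Rearranging for μ₀: μ₀ = (μ_n·τ_n − τ_data·x̄)/τ₀ = (11.0456·0.563548 − 0.547445·11.9) / 0.016103 = -0.289870/0.016103 ≈ -18.0.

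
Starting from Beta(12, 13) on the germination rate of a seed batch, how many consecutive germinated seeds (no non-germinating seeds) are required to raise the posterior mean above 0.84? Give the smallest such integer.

k = 57

After k germinated seeds and 0 non-germinating seeds the posterior is Beta(12+k, 13), with mean (12+k)/(12+13+k).
Set (12+k)/(25+k) > 0.84 and solve: k > (0.84·25 − 12)/(1 − 0.84) = 56.250.
The smallest integer exceeding 56.250 is 57, and checking k=57: (69)/(82) = 0.8415 > 0.84.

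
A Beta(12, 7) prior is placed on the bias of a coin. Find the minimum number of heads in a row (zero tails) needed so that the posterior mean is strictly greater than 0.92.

After k heads and 0 tails the posterior is Beta(12+k, 7), with mean (12+k)/(12+7+k).
Set (12+k)/(19+k) > 0.92 and solve: k > (0.92·19 − 12)/(1 − 0.92) = 68.500.
The smallest integer exceeding 68.500 is 69, and checking k=69: (81)/(88) = 0.9205 > 0.92.

k = 69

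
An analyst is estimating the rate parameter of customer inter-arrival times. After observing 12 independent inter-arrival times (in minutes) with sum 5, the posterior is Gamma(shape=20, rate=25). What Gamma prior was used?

Gamma(shape=8, rate=20)

Gamma–exponential conjugacy: posterior shape = α + n, posterior rate = β + Σtᵢ.
So α = 20 − 12 = 8 and β = 25 − 5 = 20.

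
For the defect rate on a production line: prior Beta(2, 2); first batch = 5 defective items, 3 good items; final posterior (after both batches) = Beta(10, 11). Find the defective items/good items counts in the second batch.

3 defective items and 6 good items

Sequential conjugate updates are equivalent to a single update on the pooled data, so total successes = posterior α − prior α and total failures = posterior β − prior β.
Total across both batches: 10−2=8 defective items, 11−2=9 good items.
Subtract the first batch: 8−5=3 defective items and 9−3=6 good items.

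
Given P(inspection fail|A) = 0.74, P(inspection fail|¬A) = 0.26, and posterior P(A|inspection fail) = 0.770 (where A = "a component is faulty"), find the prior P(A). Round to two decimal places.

Bayes' rule in odds form gives O(A|E) = O(A)·[P(E|A)/P(E|¬A)], hence O(A) = O(A|E)/LR.
Posterior odds = 0.770/(1−0.770) = 3.3478. LR = 0.74/0.26 = 2.8462.
Prior odds = 3.3478/2.8462 = 1.1762, so P(A) = 1.1762/(1+1.1762) ≈ 0.54.

P(A) = 0.54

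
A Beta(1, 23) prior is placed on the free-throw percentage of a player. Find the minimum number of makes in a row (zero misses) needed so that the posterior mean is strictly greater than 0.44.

After k makes and 0 misses the posterior is Beta(1+k, 23), with mean (1+k)/(1+23+k).
Set (1+k)/(24+k) > 0.44 and solve: k > (0.44·24 − 1)/(1 − 0.44) = 17.071.
The smallest integer exceeding 17.071 is 18, and checking k=18: (19)/(42) = 0.4524 > 0.44.

k = 18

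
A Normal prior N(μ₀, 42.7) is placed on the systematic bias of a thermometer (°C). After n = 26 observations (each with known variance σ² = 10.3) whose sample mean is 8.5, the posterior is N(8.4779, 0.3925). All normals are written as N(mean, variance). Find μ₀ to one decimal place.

The posterior mean is a precision-weighted average: μ_n = (τ₀μ₀ + τ_data·x̄)/(τ₀+τ_data), with τ₀=1/σ₀² and τ_data=n/σ².
Here τ₀ = 1/42.7 = 0.023419 and τ_data = 26/10.3 = 2.524272, so τ_n = 2.547691.
Rearranging for μ₀: μ₀ = (μ_n·τ_n − τ_data·x̄)/τ₀ = (8.4779·2.547691 − 2.524272·8.5) / 0.023419 = 0.142758/0.023419 ≈ 6.1.

μ₀ = 6.1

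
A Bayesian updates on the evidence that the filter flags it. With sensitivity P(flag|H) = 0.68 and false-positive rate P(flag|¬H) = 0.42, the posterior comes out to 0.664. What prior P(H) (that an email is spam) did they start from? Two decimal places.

Bayes' rule in odds form gives O(H|E) = O(H)·[P(E|H)/P(E|¬H)], hence O(H) = O(H|E)/LR.
Posterior odds = 0.664/(1−0.664) = 1.9762. LR = 0.68/0.42 = 1.6190.
Prior odds = 1.9762/1.6190 = 1.2206, so P(H) = 1.2206/(1+1.2206) ≈ 0.55.

P(H) = 0.55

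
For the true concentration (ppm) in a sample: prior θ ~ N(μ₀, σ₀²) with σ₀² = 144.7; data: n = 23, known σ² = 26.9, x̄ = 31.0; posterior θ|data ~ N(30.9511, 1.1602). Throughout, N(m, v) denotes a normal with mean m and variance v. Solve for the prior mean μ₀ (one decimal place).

With known observation variance, the Normal–Normal posterior has precision τ_n = τ₀ + n/σ² and mean μ_n = (τ₀μ₀ + (n/σ²)x̄)/τ_n.
Here τ₀ = 1/144.7 = 0.006911 and τ_data = 23/26.9 = 0.855019, so τ_n = 0.861930.
Rearranging for μ₀: μ₀ = (μ_n·τ_n − τ_data·x̄)/τ₀ = (30.9511·0.861930 − 0.855019·31.0) / 0.006911 = 0.172093/0.006911 ≈ 24.9.

μ₀ = 24.9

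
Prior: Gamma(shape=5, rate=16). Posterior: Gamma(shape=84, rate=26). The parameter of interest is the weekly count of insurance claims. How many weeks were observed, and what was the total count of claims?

Gamma–Poisson conjugacy: posterior shape = α + Σxᵢ, posterior rate = β + n.
Matching: Σxᵢ = 84 − 5 = 79 and n = 26 − 16 = 10.

n = 10 weeks with total 79 claims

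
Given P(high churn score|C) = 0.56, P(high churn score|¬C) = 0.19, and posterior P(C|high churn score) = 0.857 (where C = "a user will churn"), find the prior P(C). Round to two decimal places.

P(C) = 0.67

In odds form, posterior odds = prior odds × likelihood ratio, so prior odds = posterior odds ÷ LR.
Posterior odds = 0.857/(1−0.857) = 5.9930. LR = 0.56/0.19 = 2.9474.
Prior odds = 5.9930/2.9474 = 2.0333, so P(C) = 2.0333/(1+2.0333) ≈ 0.67.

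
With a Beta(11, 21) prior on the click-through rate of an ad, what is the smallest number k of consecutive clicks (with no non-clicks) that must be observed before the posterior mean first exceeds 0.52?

After k clicks and 0 non-clicks the posterior is Beta(11+k, 21), with mean (11+k)/(11+21+k).
Set (11+k)/(32+k) > 0.52 and solve: k > (0.52·32 − 11)/(1 − 0.52) = 11.750.
The smallest integer exceeding 11.750 is 12, and checking k=12: (23)/(44) = 0.5227 > 0.52.

k = 12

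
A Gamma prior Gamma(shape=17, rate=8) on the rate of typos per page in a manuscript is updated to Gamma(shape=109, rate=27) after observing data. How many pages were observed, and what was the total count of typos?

Gamma–Poisson conjugacy: posterior shape = α + Σxᵢ, posterior rate = β + n.
Matching: Σxᵢ = 109 − 17 = 92 and n = 27 − 8 = 19.

n = 19 pages with total 92 typos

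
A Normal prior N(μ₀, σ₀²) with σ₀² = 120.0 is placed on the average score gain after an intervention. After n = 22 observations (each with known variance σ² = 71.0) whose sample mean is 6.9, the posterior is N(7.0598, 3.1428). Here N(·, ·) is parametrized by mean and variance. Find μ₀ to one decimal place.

μ₀ = 13.0

The posterior mean is a precision-weighted average: μ_n = (τ₀μ₀ + τ_data·x̄)/(τ₀+τ_data), with τ₀=1/σ₀² and τ_data=n/σ².
Here τ₀ = 1/120.0 = 0.008333 and τ_data = 22/71.0 = 0.309859, so τ_n = 0.318192.
Rearranging for μ₀: μ₀ = (μ_n·τ_n − τ_data·x̄)/τ₀ = (7.0598·0.318192 − 0.309859·6.9) / 0.008333 = 0.108345/0.008333 ≈ 13.0.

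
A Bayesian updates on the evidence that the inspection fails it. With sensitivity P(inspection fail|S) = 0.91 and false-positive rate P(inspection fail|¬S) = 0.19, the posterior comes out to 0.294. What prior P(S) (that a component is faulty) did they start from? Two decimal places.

P(S) = 0.08

Bayes' rule in odds form gives O(S|E) = O(S)·[P(E|S)/P(E|¬S)], hence O(S) = O(S|E)/LR.
Posterior odds = 0.294/(1−0.294) = 0.4164. LR = 0.91/0.19 = 4.7895.
Prior odds = 0.4164/4.7895 = 0.0869, so P(S) = 0.0869/(1+0.0869) ≈ 0.08.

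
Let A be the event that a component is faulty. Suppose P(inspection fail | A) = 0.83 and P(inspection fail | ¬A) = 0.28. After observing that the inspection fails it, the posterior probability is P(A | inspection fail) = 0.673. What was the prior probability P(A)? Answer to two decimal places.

P(A) = 0.41

In odds form, posterior odds = prior odds × likelihood ratio, so prior odds = posterior odds ÷ LR.
Posterior odds = 0.673/(1−0.673) = 2.0581. LR = 0.83/0.28 = 2.9643.
Prior odds = 2.0581/2.9643 = 0.6943, so P(A) = 0.6943/(1+0.6943) ≈ 0.41.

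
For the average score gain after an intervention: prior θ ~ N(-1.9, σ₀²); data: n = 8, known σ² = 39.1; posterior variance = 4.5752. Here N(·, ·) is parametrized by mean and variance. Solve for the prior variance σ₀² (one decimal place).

σ₀² = 71.6

Posterior precision equals prior precision plus data precision: 1/σ_n² = 1/σ₀² + n/σ².
So 1/σ₀² = 1/4.5752 − 8/39.1 = 0.218570 − 0.204604 = 0.013966.
Hence σ₀² = 1/0.013966 ≈ 71.6.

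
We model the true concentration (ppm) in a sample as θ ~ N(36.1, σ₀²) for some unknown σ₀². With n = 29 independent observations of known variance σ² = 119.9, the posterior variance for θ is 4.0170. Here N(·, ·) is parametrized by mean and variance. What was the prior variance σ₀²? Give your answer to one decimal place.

For the Normal–Normal model with known σ², precisions add: τ_n = τ₀ + n/σ².
So 1/σ₀² = 1/4.0170 − 29/119.9 = 0.248942 − 0.241868 = 0.007074.
Hence σ₀² = 1/0.007074 ≈ 141.4.

σ₀² = 141.4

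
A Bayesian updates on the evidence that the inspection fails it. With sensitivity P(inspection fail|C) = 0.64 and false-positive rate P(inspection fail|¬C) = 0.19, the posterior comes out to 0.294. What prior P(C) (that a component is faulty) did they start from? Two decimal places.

Bayes' rule in odds form gives O(C|E) = O(C)·[P(E|C)/P(E|¬C)], hence O(C) = O(C|E)/LR.
Posterior odds = 0.294/(1−0.294) = 0.4164. LR = 0.64/0.19 = 3.3684.
Prior odds = 0.4164/3.3684 = 0.1236, so P(C) = 0.1236/(1+0.1236) ≈ 0.11.

P(C) = 0.11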